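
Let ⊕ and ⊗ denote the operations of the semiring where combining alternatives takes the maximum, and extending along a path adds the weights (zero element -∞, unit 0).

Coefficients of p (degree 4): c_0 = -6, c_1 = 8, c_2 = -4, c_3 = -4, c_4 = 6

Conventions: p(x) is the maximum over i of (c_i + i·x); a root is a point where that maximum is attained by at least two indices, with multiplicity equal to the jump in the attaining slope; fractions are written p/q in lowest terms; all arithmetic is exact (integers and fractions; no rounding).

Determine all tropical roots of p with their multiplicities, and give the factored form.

hull edge (i=0, c=-6) to (i=1, c=8): slope 14, span 1
hull edge (i=1, c=8) to (i=4, c=6): slope -2/3, span 3
Factored form: p(x) = 6 ⊗ (x ⊕ (-14)) ⊗ (x ⊕ 2/3) ⊗ (x ⊕ 2/3) ⊗ (x ⊕ 2/3)
Answer: roots = -14 (mult 1), 2/3 (mult 3)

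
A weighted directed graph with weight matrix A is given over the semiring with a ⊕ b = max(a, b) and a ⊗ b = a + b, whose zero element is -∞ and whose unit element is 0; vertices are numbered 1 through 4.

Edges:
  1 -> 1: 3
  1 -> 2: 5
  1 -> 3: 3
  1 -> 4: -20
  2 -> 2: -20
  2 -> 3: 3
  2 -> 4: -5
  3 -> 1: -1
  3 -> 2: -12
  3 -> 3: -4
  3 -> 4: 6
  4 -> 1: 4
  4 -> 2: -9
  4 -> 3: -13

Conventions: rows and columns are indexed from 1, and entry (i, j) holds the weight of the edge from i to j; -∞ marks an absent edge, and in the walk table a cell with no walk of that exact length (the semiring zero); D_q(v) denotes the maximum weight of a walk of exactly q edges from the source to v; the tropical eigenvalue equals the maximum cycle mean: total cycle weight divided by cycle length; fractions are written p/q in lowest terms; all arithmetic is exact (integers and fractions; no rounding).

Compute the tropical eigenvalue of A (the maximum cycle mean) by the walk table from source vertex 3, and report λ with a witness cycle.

q=0: [-∞, -∞, 0, -∞]
q=1: [-1, -12, -4, 6]
q=2: [10, 4, 2, 2]
q=3: [13, 15, 13, 8]
q=4: [16, 18, 18, 19]
Optimal cycle mean attained by: cycle 1->2->3->4->1, total 5 + 3 + 6 + 4, length 4.
Answer: λ = 9/2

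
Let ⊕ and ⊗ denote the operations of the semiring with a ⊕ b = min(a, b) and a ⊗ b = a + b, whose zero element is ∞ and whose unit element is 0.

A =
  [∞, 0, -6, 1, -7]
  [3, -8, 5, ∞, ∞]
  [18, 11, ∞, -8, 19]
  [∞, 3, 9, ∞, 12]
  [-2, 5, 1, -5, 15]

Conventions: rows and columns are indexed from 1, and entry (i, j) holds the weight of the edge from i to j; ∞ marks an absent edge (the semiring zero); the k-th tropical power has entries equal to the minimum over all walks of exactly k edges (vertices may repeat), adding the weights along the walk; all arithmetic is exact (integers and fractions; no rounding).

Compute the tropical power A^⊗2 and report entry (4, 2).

A^⊗2:
  [-9, -8, -6, -14, 8]
  [-5, -16, -3, -3, -4]
  [14, -5, 1, 14, 4]
  [6, -5, 8, 1, 27]
  [8, -3, -8, -7, -9]
Key observation: the optimum is the walk 4->2->2, with weight 3 + (-8) = -5.
Optimal value attained by: walk 4->2->2.
Answer: (A^⊗2)[4][2] = -5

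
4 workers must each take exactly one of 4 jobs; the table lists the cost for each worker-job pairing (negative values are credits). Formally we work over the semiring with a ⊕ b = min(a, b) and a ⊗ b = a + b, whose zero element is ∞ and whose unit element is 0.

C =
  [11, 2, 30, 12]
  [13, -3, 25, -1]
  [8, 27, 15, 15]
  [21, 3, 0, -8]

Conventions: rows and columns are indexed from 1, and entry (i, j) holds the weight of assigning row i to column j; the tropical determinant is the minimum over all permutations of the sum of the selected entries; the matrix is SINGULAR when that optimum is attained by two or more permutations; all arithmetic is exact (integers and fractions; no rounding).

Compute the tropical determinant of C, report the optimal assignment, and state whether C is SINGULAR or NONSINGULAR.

σ = (1, 2, 3, 4): 11 + (-3) + 15 + (-8) = 15
σ = (1, 2, 4, 3): 11 + (-3) + 15 + 0 = 23
σ = (1, 3, 2, 4): 11 + 25 + 27 + (-8) = 55
σ = (1, 3, 4, 2): 11 + 25 + 15 + 3 = 54
σ = (1, 4, 2, 3): 11 + (-1) + 27 + 0 = 37
σ = (1, 4, 3, 2): 11 + (-1) + 15 + 3 = 28
σ = (2, 1, 3, 4): 2 + 13 + 15 + (-8) = 22
σ = (2, 1, 4, 3): 2 + 13 + 15 + 0 = 30
σ = (2, 3, 1, 4): 2 + 25 + 8 + (-8) = 27
σ = (2, 3, 4, 1): 2 + 25 + 15 + 21 = 63
σ = (2, 4, 1, 3): 2 + (-1) + 8 + 0 = 9
σ = (2, 4, 3, 1): 2 + (-1) + 15 + 21 = 37
σ = (3, 1, 2, 4): 30 + 13 + 27 + (-8) = 62
σ = (3, 1, 4, 2): 30 + 13 + 15 + 3 = 61
σ = (3, 2, 1, 4): 30 + (-3) + 8 + (-8) = 27
σ = (3, 2, 4, 1): 30 + (-3) + 15 + 21 = 63
σ = (3, 4, 1, 2): 30 + (-1) + 8 + 3 = 40
σ = (3, 4, 2, 1): 30 + (-1) + 27 + 21 = 77
σ = (4, 1, 2, 3): 12 + 13 + 27 + 0 = 52
σ = (4, 1, 3, 2): 12 + 13 + 15 + 3 = 43
σ = (4, 2, 1, 3): 12 + (-3) + 8 + 0 = 17
σ = (4, 2, 3, 1): 12 + (-3) + 15 + 21 = 45
σ = (4, 3, 1, 2): 12 + 25 + 8 + 3 = 48
σ = (4, 3, 2, 1): 12 + 25 + 27 + 21 = 85
Optimal value attained by: σ = (2, 4, 1, 3).
Answer: det⊕(C) = 9; verdict: NONSINGULAR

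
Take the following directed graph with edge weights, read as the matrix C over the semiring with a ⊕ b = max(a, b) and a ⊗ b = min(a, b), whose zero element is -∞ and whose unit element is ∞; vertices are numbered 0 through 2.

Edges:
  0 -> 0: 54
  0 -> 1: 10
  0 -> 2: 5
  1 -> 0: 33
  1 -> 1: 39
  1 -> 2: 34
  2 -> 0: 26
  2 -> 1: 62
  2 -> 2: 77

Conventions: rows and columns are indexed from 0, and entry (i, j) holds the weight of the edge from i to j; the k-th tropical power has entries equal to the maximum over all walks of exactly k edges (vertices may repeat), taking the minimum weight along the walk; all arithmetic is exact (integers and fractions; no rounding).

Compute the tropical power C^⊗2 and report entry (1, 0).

C^⊗2:
  [54, 10, 10]
  [33, 39, 34]
  [33, 62, 77]
Key observation: the optimum is the walk 1->0->0, with weight 33 min 54 = 33.
Optimal value attained by: walk 1->0->0.
Answer: (C^⊗2)[1][0] = 33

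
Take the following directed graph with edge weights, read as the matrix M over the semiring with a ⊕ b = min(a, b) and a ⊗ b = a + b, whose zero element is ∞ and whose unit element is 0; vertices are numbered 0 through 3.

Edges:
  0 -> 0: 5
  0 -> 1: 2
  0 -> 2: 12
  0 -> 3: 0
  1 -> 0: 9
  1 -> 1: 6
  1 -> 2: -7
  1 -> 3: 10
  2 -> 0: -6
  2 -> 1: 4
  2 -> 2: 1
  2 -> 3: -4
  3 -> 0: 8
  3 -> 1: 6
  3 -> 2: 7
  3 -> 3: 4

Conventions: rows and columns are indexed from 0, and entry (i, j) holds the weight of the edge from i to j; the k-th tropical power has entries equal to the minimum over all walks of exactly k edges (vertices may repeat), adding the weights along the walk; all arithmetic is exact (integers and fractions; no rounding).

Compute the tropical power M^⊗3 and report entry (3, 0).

M^⊗2:
  [6, 6, -5, 4]
  [-13, -3, -6, -11]
  [-5, -4, -3, -6]
  [1, 10, -1, 3]
M^⊗3:
  [-11, -1, -4, -9]
  [-12, -11, -10, -13]
  [-9, -3, -11, -7]
  [-7, 3, 0, -5]
Key observation: the optimum is the walk 3->1->2->0, with weight 6 + (-7) + (-6) = -7.
Optimal value attained by: walk 3->1->2->0.
Answer: (M^⊗3)[3][0] = -7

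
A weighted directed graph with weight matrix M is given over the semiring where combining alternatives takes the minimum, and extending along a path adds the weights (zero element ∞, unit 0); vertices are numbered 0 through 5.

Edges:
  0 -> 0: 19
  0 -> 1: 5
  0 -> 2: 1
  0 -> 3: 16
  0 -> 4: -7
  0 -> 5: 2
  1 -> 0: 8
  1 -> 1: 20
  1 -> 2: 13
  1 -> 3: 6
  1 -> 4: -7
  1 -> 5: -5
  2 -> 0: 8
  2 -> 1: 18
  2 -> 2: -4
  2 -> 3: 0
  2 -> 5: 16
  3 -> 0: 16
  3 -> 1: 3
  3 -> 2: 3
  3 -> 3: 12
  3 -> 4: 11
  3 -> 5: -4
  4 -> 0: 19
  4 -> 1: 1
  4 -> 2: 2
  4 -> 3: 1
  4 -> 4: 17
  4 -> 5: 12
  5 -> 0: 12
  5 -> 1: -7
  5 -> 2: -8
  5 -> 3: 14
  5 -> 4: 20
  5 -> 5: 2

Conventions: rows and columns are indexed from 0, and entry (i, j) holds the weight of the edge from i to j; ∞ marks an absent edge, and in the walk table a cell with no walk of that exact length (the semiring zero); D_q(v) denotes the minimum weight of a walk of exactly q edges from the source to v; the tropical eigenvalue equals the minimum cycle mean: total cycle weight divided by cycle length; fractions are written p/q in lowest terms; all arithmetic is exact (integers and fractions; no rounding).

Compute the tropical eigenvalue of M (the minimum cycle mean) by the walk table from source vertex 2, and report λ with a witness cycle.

q=0: [∞, ∞, 0, ∞, ∞, ∞]
q=1: [8, 18, -4, 0, ∞, 16]
q=2: [4, 3, -8, -4, 1, -4]
q=3: [0, -11, -12, -8, -4, -8]
q=4: [-4, -15, -16, -12, -18, -16]
q=5: [-8, -23, -24, -17, -22, -20]
q=6: [-16, -27, -28, -24, -30, -28]
Optimal cycle mean attained by: cycle 1->5->1, total (-5) + (-7), length 2.
Answer: λ = -6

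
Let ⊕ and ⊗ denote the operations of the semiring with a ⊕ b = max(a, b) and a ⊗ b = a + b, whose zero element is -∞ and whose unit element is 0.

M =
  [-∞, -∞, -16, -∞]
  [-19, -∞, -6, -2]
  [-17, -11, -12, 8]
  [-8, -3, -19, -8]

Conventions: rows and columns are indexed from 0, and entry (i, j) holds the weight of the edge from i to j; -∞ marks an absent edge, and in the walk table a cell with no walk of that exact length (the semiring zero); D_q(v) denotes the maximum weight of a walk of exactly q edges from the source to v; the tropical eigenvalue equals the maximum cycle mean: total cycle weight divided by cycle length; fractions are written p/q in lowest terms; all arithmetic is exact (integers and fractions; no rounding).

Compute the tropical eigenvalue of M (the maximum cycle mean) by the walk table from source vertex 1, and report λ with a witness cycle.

q=0: [-∞, 0, -∞, -∞]
q=1: [-19, -∞, -6, -2]
q=2: [-10, -5, -18, 2]
q=3: [-6, -1, -11, -6]
q=4: [-14, -9, -7, -3]
Optimal cycle mean attained by: cycle 1->2->3->1, total (-6) + 8 + (-3), length 3.
Answer: λ = -1/3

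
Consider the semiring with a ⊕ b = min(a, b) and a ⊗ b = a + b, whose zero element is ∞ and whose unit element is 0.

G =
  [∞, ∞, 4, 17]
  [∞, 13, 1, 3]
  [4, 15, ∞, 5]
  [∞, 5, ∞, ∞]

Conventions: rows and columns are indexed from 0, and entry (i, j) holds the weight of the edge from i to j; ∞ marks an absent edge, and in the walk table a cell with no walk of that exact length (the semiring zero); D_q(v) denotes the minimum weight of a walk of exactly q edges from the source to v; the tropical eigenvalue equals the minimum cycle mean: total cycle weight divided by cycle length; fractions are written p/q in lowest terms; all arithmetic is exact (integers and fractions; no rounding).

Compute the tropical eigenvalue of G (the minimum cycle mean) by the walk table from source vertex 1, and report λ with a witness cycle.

q=0: [∞, 0, ∞, ∞]
q=1: [∞, 13, 1, 3]
q=2: [5, 8, 14, 6]
q=3: [18, 11, 9, 11]
q=4: [13, 16, 12, 14]
Optimal cycle mean attained by: cycle 1->2->3->1, total 1 + 5 + 5, length 3.
Answer: λ = 11/3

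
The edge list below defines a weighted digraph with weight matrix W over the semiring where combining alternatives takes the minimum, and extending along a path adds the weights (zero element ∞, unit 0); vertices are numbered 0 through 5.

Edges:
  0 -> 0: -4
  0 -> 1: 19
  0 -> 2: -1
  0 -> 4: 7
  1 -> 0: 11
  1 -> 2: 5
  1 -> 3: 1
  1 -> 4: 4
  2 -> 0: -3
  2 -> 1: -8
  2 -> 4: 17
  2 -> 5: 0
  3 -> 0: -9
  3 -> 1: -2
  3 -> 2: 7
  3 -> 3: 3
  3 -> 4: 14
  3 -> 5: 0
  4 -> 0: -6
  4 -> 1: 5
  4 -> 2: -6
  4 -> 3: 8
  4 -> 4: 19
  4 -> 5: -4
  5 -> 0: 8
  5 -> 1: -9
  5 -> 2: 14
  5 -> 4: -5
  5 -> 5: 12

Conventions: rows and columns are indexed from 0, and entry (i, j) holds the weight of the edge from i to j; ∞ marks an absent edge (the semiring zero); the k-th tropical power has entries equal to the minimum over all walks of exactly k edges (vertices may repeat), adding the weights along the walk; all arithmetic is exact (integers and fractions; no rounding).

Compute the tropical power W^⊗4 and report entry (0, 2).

W^⊗2:
  [-8, -9, -5, 15, 3, -1]
  [-8, -3, -2, 4, 15, 0]
  [-7, -9, -4, -7, -5, 12]
  [-13, -9, -10, -1, -5, 3]
  [-10, -14, -7, 6, -9, -6]
  [-11, 0, -11, -8, -5, -9]
W^⊗3:
  [-12, -13, -9, -8, -6, -5]
  [-12, -10, -9, -2, -5, -2]
  [-16, -12, -11, -8, -5, -9]
  [-17, -18, -14, -8, -6, -10]
  [-15, -15, -15, -13, -11, -13]
  [-17, -19, -12, -5, -14, -11]
W^⊗4:
  [-17, -17, -13, -12, -10, -10]
  [-16, -17, -13, -9, -7, -9]
  [-20, -19, -17, -11, -14, -11]
  [-21, -22, -18, -17, -15, -14]
  [-22, -23, -17, -14, -18, -15]
  [-21, -20, -20, -18, -16, -18]
Key observation: the optimum is the walk 0->0->0->0->2, with weight (-4) + (-4) + (-4) + (-1) = -13.
Optimal value attained by: walk 0->0->0->0->2.
Answer: (W^⊗4)[0][2] = -13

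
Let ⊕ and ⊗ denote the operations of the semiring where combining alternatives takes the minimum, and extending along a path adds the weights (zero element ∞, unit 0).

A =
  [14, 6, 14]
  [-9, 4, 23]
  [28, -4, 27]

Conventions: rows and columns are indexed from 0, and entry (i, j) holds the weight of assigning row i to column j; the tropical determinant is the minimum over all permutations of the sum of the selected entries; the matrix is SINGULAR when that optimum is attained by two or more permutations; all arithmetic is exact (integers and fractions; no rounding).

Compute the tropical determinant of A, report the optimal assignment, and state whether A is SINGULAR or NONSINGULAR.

σ = (0, 1, 2): 14 + 4 + 27 = 45
σ = (0, 2, 1): 14 + 23 + (-4) = 33
σ = (1, 0, 2): 6 + (-9) + 27 = 24
σ = (1, 2, 0): 6 + 23 + 28 = 57
σ = (2, 0, 1): 14 + (-9) + (-4) = 1
σ = (2, 1, 0): 14 + 4 + 28 = 46
Optimal value attained by: σ = (2, 0, 1).
Answer: det⊕(A) = 1; verdict: NONSINGULAR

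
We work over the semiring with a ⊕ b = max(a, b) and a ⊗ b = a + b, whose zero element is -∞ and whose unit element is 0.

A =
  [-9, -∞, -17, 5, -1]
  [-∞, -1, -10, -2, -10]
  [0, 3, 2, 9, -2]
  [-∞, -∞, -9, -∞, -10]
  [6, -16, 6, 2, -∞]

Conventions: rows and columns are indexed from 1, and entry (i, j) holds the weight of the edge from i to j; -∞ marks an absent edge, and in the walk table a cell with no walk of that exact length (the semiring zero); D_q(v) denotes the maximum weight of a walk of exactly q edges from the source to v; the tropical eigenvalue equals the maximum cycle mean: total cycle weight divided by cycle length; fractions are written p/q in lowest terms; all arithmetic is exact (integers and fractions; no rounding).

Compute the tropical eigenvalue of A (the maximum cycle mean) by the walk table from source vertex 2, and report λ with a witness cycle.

q=0: [-∞, 0, -∞, -∞, -∞]
q=1: [-∞, -1, -10, -2, -10]
q=2: [-4, -2, -4, -1, -11]
q=3: [-4, -1, -2, 5, -5]
q=4: [1, 1, 1, 7, -4]
q=5: [2, 4, 3, 10, 0]
Optimal cycle mean attained by: cycle 1->5->1, total (-1) + 6, length 2.
Answer: λ = 5/2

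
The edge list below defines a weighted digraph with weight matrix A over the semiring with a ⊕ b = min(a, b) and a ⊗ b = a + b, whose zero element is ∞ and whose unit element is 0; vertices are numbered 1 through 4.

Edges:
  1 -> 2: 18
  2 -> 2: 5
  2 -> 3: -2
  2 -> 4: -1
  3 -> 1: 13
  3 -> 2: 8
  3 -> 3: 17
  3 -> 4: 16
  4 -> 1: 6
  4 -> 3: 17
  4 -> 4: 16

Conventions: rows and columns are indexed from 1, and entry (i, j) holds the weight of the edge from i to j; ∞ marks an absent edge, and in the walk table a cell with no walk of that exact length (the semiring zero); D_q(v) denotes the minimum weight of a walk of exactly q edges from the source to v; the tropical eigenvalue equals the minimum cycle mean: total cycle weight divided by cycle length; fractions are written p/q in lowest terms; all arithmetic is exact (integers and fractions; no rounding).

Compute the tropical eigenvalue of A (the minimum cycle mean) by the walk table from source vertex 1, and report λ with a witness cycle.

q=0: [0, ∞, ∞, ∞]
q=1: [∞, 18, ∞, ∞]
q=2: [∞, 23, 16, 17]
q=3: [23, 24, 21, 22]
q=4: [28, 29, 22, 23]
Optimal cycle mean attained by: cycle 2->3->2, total (-2) + 8, length 2.
Answer: λ = 3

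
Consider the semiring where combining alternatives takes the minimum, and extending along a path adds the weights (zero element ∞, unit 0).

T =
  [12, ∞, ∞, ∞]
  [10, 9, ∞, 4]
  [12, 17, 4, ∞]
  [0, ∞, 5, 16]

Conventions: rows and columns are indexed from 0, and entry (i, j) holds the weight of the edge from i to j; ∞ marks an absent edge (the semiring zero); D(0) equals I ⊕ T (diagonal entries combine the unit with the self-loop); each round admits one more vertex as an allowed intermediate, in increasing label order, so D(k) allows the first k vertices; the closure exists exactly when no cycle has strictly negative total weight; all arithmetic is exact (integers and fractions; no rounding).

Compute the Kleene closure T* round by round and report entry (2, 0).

D(0):
  [0, ∞, ∞, ∞]
  [10, 0, ∞, 4]
  [12, 17, 0, ∞]
  [0, ∞, 5, 0]
D(1):
  [0, ∞, ∞, ∞]
  [10, 0, ∞, 4]
  [12, 17, 0, ∞]
  [0, ∞, 5, 0]
D(2):
  [0, ∞, ∞, ∞]
  [10, 0, ∞, 4]
  [12, 17, 0, 21]
  [0, ∞, 5, 0]
D(3):
  [0, ∞, ∞, ∞]
  [10, 0, ∞, 4]
  [12, 17, 0, 21]
  [0, 22, 5, 0]
D(4):
  [0, ∞, ∞, ∞]
  [4, 0, 9, 4]
  [12, 17, 0, 21]
  [0, 22, 5, 0]
Answer: T*[2][0] = 12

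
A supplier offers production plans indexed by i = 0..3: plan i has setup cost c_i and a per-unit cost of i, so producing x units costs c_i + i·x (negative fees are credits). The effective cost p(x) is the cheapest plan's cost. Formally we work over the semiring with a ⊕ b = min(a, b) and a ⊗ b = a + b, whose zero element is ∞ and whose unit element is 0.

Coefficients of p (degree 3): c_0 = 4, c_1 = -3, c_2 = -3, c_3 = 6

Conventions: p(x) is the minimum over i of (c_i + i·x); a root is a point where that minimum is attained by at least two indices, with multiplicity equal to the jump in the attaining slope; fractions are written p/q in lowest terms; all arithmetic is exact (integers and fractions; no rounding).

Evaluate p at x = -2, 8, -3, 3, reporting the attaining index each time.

p(-2) = min(4+0·(-2)=4, -3+1·(-2)=-5, -3+2·(-2)=-7, 6+3·(-2)=0) = -7 (attained by i=2)
p(8) = min(4+0·8=4, -3+1·8=5, -3+2·8=13, 6+3·8=30) = 4 (attained by i=0)
p(-3) = min(4+0·(-3)=4, -3+1·(-3)=-6, -3+2·(-3)=-9, 6+3·(-3)=-3) = -9 (attained by i=2)
p(3) = min(4+0·3=4, -3+1·3=0, -3+2·3=3, 6+3·3=15) = 0 (attained by i=1)
Answer: p(-2) = -7; p(8) = 4; p(-3) = -9; p(3) = 0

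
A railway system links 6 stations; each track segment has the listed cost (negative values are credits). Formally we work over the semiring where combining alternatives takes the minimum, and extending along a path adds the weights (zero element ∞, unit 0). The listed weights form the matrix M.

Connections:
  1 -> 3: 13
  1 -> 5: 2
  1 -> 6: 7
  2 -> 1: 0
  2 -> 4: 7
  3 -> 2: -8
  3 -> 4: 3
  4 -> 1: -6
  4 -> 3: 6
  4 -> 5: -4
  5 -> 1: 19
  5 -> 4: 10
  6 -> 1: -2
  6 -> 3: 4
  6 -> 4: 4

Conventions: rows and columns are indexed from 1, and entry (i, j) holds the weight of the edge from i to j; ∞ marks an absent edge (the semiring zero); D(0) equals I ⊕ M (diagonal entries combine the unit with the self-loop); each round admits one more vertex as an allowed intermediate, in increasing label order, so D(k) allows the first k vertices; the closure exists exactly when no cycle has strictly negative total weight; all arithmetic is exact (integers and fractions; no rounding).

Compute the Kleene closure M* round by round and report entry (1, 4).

D(0):
  [0, ∞, 13, ∞, 2, 7]
  [0, 0, ∞, 7, ∞, ∞]
  [∞, -8, 0, 3, ∞, ∞]
  [-6, ∞, 6, 0, -4, ∞]
  [19, ∞, ∞, 10, 0, ∞]
  [-2, ∞, 4, 4, ∞, 0]
D(1):
  [0, ∞, 13, ∞, 2, 7]
  [0, 0, 13, 7, 2, 7]
  [∞, -8, 0, 3, ∞, ∞]
  [-6, ∞, 6, 0, -4, 1]
  [19, ∞, 32, 10, 0, 26]
  [-2, ∞, 4, 4, 0, 0]
D(2):
  [0, ∞, 13, ∞, 2, 7]
  [0, 0, 13, 7, 2, 7]
  [-8, -8, 0, -1, -6, -1]
  [-6, ∞, 6, 0, -4, 1]
  [19, ∞, 32, 10, 0, 26]
  [-2, ∞, 4, 4, 0, 0]
D(3):
  [0, 5, 13, 12, 2, 7]
  [0, 0, 13, 7, 2, 7]
  [-8, -8, 0, -1, -6, -1]
  [-6, -2, 6, 0, -4, 1]
  [19, 24, 32, 10, 0, 26]
  [-4, -4, 4, 3, -2, 0]
D(4):
  [0, 5, 13, 12, 2, 7]
  [0, 0, 13, 7, 2, 7]
  [-8, -8, 0, -1, -6, -1]
  [-6, -2, 6, 0, -4, 1]
  [4, 8, 16, 10, 0, 11]
  [-4, -4, 4, 3, -2, 0]
D(5):
  [0, 5, 13, 12, 2, 7]
  [0, 0, 13, 7, 2, 7]
  [-8, -8, 0, -1, -6, -1]
  [-6, -2, 6, 0, -4, 1]
  [4, 8, 16, 10, 0, 11]
  [-4, -4, 4, 3, -2, 0]
D(6):
  [0, 3, 11, 10, 2, 7]
  [0, 0, 11, 7, 2, 7]
  [-8, -8, 0, -1, -6, -1]
  [-6, -3, 5, 0, -4, 1]
  [4, 7, 15, 10, 0, 11]
  [-4, -4, 4, 3, -2, 0]
Answer: M*[1][4] = 10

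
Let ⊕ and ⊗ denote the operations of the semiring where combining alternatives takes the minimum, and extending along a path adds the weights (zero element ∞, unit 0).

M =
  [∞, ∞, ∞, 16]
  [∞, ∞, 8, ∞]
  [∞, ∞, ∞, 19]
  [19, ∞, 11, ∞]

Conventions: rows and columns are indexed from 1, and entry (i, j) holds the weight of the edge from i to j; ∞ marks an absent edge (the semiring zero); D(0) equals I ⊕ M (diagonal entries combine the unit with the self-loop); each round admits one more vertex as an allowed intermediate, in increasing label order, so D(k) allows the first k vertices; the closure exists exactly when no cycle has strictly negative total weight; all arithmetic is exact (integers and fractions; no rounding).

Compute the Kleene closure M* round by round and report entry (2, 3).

D(0):
  [0, ∞, ∞, 16]
  [∞, 0, 8, ∞]
  [∞, ∞, 0, 19]
  [19, ∞, 11, 0]
D(1):
  [0, ∞, ∞, 16]
  [∞, 0, 8, ∞]
  [∞, ∞, 0, 19]
  [19, ∞, 11, 0]
D(2):
  [0, ∞, ∞, 16]
  [∞, 0, 8, ∞]
  [∞, ∞, 0, 19]
  [19, ∞, 11, 0]
D(3):
  [0, ∞, ∞, 16]
  [∞, 0, 8, 27]
  [∞, ∞, 0, 19]
  [19, ∞, 11, 0]
D(4):
  [0, ∞, 27, 16]
  [46, 0, 8, 27]
  [38, ∞, 0, 19]
  [19, ∞, 11, 0]
Answer: M*[2][3] = 8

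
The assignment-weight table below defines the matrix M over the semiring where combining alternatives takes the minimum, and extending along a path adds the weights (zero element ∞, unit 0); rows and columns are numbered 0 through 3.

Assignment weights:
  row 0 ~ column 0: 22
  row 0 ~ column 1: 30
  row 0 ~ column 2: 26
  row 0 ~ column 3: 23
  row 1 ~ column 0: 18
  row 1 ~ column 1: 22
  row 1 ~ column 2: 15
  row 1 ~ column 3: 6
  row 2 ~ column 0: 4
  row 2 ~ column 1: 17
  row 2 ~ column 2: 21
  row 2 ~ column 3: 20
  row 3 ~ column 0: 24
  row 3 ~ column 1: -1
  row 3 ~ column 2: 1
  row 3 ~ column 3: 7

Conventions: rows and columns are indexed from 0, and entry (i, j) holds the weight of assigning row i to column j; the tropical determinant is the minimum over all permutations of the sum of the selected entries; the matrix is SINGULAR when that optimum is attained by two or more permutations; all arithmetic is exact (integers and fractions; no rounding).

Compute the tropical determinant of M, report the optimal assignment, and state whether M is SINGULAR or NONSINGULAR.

σ = (0, 1, 2, 3): 22 + 22 + 21 + 7 = 72
σ = (0, 1, 3, 2): 22 + 22 + 20 + 1 = 65
σ = (0, 2, 1, 3): 22 + 15 + 17 + 7 = 61
σ = (0, 2, 3, 1): 22 + 15 + 20 + (-1) = 56
σ = (0, 3, 1, 2): 22 + 6 + 17 + 1 = 46
σ = (0, 3, 2, 1): 22 + 6 + 21 + (-1) = 48
σ = (1, 0, 2, 3): 30 + 18 + 21 + 7 = 76
σ = (1, 0, 3, 2): 30 + 18 + 20 + 1 = 69
σ = (1, 2, 0, 3): 30 + 15 + 4 + 7 = 56
σ = (1, 2, 3, 0): 30 + 15 + 20 + 24 = 89
σ = (1, 3, 0, 2): 30 + 6 + 4 + 1 = 41
σ = (1, 3, 2, 0): 30 + 6 + 21 + 24 = 81
σ = (2, 0, 1, 3): 26 + 18 + 17 + 7 = 68
σ = (2, 0, 3, 1): 26 + 18 + 20 + (-1) = 63
σ = (2, 1, 0, 3): 26 + 22 + 4 + 7 = 59
σ = (2, 1, 3, 0): 26 + 22 + 20 + 24 = 92
σ = (2, 3, 0, 1): 26 + 6 + 4 + (-1) = 35
σ = (2, 3, 1, 0): 26 + 6 + 17 + 24 = 73
σ = (3, 0, 1, 2): 23 + 18 + 17 + 1 = 59
σ = (3, 0, 2, 1): 23 + 18 + 21 + (-1) = 61
σ = (3, 1, 0, 2): 23 + 22 + 4 + 1 = 50
σ = (3, 1, 2, 0): 23 + 22 + 21 + 24 = 90
σ = (3, 2, 0, 1): 23 + 15 + 4 + (-1) = 41
σ = (3, 2, 1, 0): 23 + 15 + 17 + 24 = 79
Optimal value attained by: σ = (2, 3, 0, 1).
Answer: det⊕(M) = 35; verdict: NONSINGULAR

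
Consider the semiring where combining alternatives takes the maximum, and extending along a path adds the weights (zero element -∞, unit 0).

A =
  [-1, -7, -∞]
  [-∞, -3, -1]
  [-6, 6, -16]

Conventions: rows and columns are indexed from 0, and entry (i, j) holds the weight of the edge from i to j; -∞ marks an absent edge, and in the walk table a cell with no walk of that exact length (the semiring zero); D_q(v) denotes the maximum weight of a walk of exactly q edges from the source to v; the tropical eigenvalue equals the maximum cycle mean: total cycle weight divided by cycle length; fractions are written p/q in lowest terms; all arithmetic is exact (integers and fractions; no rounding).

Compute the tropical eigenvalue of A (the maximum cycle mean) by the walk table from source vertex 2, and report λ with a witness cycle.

q=0: [-∞, -∞, 0]
q=1: [-6, 6, -16]
q=2: [-7, 3, 5]
q=3: [-1, 11, 2]
Optimal cycle mean attained by: cycle 1->2->1, total (-1) + 6, length 2.
Answer: λ = 5/2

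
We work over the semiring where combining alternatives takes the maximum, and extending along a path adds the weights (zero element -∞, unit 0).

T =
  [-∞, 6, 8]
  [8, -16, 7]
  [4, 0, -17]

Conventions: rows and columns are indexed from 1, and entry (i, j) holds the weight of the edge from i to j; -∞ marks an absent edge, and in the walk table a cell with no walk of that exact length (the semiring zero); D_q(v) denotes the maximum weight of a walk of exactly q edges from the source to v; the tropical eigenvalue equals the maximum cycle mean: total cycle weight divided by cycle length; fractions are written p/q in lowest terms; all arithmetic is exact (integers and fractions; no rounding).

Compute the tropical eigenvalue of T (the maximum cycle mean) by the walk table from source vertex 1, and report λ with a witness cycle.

q=0: [0, -∞, -∞]
q=1: [-∞, 6, 8]
q=2: [14, 8, 13]
q=3: [17, 20, 22]
Optimal cycle mean attained by: cycle 1->2->1, total 6 + 8, length 2.
Answer: λ = 7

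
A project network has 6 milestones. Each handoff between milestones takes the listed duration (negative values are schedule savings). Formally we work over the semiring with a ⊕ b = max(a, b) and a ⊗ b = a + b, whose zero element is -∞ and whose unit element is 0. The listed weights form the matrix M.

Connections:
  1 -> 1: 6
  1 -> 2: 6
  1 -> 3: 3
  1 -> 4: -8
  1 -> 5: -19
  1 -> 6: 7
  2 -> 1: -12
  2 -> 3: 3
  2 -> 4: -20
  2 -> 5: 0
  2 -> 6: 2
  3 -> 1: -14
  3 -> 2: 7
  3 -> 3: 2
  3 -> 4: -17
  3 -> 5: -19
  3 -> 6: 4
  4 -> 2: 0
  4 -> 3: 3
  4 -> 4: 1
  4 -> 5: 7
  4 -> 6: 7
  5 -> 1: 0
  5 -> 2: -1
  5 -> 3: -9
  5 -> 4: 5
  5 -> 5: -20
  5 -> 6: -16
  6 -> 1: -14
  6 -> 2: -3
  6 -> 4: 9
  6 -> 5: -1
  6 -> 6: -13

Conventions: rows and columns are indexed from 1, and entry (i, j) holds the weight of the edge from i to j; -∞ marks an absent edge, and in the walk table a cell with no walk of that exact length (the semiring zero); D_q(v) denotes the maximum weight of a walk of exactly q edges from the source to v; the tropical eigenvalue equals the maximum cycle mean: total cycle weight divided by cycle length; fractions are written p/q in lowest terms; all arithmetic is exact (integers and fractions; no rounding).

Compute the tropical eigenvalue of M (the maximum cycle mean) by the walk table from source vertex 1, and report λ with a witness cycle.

q=0: [0, -∞, -∞, -∞, -∞, -∞]
q=1: [6, 6, 3, -8, -19, 7]
q=2: [12, 12, 9, 16, 6, 13]
q=3: [18, 18, 19, 22, 23, 23]
q=4: [24, 26, 25, 32, 29, 29]
q=5: [30, 32, 35, 38, 39, 39]
q=6: [39, 42, 41, 48, 45, 45]
Optimal cycle mean attained by: cycle 4->6->4, total 7 + 9, length 2.
Answer: λ = 8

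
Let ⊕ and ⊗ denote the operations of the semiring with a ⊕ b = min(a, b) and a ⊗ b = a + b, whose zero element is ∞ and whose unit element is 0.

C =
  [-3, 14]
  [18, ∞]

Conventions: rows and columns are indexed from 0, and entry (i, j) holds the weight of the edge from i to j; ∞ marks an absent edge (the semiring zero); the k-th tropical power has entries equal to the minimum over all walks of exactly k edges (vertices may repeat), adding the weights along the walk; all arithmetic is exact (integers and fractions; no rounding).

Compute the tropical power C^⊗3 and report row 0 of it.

C^⊗2:
  [-6, 11]
  [15, 32]
C^⊗3:
  [-9, 8]
  [12, 29]
Answer: row 0 of C^⊗3 = [-9, 8]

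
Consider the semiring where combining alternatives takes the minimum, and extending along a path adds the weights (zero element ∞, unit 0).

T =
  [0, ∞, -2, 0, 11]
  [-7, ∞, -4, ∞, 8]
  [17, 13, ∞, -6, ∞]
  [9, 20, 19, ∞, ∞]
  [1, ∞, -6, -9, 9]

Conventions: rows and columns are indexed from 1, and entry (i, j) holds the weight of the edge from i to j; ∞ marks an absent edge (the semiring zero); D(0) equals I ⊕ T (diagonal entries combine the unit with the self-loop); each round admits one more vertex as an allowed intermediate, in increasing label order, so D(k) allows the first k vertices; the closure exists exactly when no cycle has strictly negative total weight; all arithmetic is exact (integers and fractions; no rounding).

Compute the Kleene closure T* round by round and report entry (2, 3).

D(0):
  [0, ∞, -2, 0, 11]
  [-7, 0, -4, ∞, 8]
  [17, 13, 0, -6, ∞]
  [9, 20, 19, 0, ∞]
  [1, ∞, -6, -9, 0]
D(1):
  [0, ∞, -2, 0, 11]
  [-7, 0, -9, -7, 4]
  [17, 13, 0, -6, 28]
  [9, 20, 7, 0, 20]
  [1, ∞, -6, -9, 0]
D(2):
  [0, ∞, -2, 0, 11]
  [-7, 0, -9, -7, 4]
  [6, 13, 0, -6, 17]
  [9, 20, 7, 0, 20]
  [1, ∞, -6, -9, 0]
D(3):
  [0, 11, -2, -8, 11]
  [-7, 0, -9, -15, 4]
  [6, 13, 0, -6, 17]
  [9, 20, 7, 0, 20]
  [0, 7, -6, -12, 0]
D(4):
  [0, 11, -2, -8, 11]
  [-7, 0, -9, -15, 4]
  [3, 13, 0, -6, 14]
  [9, 20, 7, 0, 20]
  [-3, 7, -6, -12, 0]
D(5):
  [0, 11, -2, -8, 11]
  [-7, 0, -9, -15, 4]
  [3, 13, 0, -6, 14]
  [9, 20, 7, 0, 20]
  [-3, 7, -6, -12, 0]
Answer: T*[2][3] = -9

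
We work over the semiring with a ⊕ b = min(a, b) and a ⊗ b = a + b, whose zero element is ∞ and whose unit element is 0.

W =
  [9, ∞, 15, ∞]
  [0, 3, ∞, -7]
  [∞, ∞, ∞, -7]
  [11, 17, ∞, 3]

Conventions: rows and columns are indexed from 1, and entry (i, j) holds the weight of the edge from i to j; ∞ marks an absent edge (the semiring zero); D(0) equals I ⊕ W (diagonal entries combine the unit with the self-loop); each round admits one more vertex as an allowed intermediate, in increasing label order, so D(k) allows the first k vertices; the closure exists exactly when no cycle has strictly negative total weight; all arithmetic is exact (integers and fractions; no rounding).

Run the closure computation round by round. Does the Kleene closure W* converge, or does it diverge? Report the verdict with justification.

D(0):
  [0, ∞, 15, ∞]
  [0, 0, ∞, -7]
  [∞, ∞, 0, -7]
  [11, 17, ∞, 0]
D(1):
  [0, ∞, 15, ∞]
  [0, 0, 15, -7]
  [∞, ∞, 0, -7]
  [11, 17, 26, 0]
D(2):
  [0, ∞, 15, ∞]
  [0, 0, 15, -7]
  [∞, ∞, 0, -7]
  [11, 17, 26, 0]
D(3):
  [0, ∞, 15, 8]
  [0, 0, 15, -7]
  [∞, ∞, 0, -7]
  [11, 17, 26, 0]
D(4):
  [0, 25, 15, 8]
  [0, 0, 15, -7]
  [4, 10, 0, -7]
  [11, 17, 26, 0]
Key observation: every diagonal entry stays at the unit through all rounds, so no improving cycle exists.
Answer: CONVERGES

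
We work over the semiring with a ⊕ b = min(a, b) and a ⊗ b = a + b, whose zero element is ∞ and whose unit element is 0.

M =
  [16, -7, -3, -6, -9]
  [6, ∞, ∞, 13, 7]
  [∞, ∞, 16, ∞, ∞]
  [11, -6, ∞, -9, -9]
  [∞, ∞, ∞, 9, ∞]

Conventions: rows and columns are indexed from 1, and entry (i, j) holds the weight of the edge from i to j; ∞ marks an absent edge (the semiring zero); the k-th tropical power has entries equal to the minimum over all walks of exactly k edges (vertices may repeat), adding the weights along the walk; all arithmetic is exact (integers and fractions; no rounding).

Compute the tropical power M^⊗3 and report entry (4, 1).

M^⊗2:
  [-1, -12, 13, -15, -15]
  [22, -1, 3, 0, -3]
  [∞, ∞, 32, ∞, ∞]
  [0, -15, 8, -18, -18]
  [20, 3, ∞, 0, 0]
M^⊗3:
  [-6, -21, -4, -24, -24]
  [5, -6, 19, -9, -9]
  [∞, ∞, 48, ∞, ∞]
  [-9, -24, -3, -27, -27]
  [9, -6, 17, -9, -9]
Key observation: the optimum is the walk 4->4->2->1, with weight (-9) + (-6) + 6 = -9.
Optimal value attained by: walk 4->4->2->1.
Answer: (M^⊗3)[4][1] = -9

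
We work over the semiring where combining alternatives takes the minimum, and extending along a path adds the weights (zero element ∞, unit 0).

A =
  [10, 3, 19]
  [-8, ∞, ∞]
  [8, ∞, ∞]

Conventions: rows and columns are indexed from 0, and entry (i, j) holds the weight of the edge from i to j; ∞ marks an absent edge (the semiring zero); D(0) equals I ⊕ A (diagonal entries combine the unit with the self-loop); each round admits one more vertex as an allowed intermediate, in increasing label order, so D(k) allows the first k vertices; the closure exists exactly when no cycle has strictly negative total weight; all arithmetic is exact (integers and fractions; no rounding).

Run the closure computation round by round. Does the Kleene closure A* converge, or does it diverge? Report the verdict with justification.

D(0):
  [0, 3, 19]
  [-8, 0, ∞]
  [8, ∞, 0]
Detection: at round 1, diagonal entry (1, 1) turns strictly negative.
Key observation: the cycle 1->0->1 has total weight (-8) + 3, which is strictly negative.
Answer: DIVERGES — negative cycle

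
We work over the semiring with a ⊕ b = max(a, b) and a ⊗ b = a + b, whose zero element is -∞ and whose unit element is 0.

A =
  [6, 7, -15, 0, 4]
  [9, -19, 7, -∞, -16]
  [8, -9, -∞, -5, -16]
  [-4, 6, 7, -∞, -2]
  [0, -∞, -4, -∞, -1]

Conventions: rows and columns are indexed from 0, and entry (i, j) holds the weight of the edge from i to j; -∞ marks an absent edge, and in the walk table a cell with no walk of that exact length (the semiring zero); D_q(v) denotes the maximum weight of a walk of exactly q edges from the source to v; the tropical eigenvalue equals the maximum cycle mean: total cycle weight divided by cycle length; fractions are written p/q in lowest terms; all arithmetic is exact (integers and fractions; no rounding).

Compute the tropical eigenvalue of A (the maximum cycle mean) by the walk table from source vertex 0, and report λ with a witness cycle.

q=0: [0, -∞, -∞, -∞, -∞]
q=1: [6, 7, -15, 0, 4]
q=2: [16, 13, 14, 6, 10]
q=3: [22, 23, 20, 16, 20]
q=4: [32, 29, 30, 22, 26]
q=5: [38, 39, 36, 32, 36]
Optimal cycle mean attained by: cycle 0->1->0, total 7 + 9, length 2.
Answer: λ = 8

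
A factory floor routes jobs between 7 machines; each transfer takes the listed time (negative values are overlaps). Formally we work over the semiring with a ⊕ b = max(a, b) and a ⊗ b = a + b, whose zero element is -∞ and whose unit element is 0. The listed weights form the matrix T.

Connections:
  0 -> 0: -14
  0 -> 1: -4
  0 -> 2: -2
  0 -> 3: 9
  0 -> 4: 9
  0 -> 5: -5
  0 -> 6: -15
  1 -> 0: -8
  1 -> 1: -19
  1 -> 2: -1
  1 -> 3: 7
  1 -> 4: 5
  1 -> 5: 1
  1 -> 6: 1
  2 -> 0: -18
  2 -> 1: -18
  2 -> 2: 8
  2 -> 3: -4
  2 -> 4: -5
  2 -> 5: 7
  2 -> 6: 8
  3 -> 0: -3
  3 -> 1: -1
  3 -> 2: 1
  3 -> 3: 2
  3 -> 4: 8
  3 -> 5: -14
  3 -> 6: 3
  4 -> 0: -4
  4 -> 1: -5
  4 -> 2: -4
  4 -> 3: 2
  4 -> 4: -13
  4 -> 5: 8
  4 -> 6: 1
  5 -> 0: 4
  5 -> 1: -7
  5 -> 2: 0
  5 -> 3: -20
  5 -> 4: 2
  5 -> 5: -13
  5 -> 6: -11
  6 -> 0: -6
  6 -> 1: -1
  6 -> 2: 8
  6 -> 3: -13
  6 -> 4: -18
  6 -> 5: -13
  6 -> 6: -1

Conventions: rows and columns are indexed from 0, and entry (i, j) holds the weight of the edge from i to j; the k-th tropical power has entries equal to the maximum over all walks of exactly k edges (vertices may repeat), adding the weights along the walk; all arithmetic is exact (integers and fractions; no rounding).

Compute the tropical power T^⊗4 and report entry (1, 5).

T^⊗2:
  [6, 8, 10, 11, 17, 17, 12]
  [5, 6, 9, 9, 15, 13, 10]
  [11, 7, 16, 4, 9, 15, 16]
  [4, 3, 11, 10, 10, 16, 9]
  [12, 1, 9, 5, 10, 3, 5]
  [-2, 0, 8, 13, 13, 10, 8]
  [-7, -2, 16, 6, 4, 15, 16]
T^⊗3:
  [21, 12, 20, 19, 19, 25, 18]
  [17, 10, 18, 17, 17, 23, 17]
  [19, 15, 24, 20, 20, 23, 24]
  [20, 9, 19, 13, 18, 18, 19]
  [7, 8, 17, 21, 21, 18, 17]
  [14, 12, 16, 15, 21, 21, 16]
  [19, 15, 24, 12, 17, 23, 24]
T^⊗4:
  [29, 18, 28, 30, 30, 27, 28]
  [27, 16, 26, 26, 26, 25, 26]
  [27, 23, 32, 28, 28, 31, 32]
  [22, 18, 27, 29, 29, 26, 27]
  [22, 20, 25, 23, 29, 29, 25]
  [25, 16, 24, 23, 23, 29, 24]
  [27, 23, 32, 28, 28, 31, 32]
Key observation: the optimum is the walk 1->3->3->4->5, with weight 7 + 2 + 8 + 8 = 25.
Optimal value attained by: walk 1->3->3->4->5.
Answer: (T^⊗4)[1][5] = 25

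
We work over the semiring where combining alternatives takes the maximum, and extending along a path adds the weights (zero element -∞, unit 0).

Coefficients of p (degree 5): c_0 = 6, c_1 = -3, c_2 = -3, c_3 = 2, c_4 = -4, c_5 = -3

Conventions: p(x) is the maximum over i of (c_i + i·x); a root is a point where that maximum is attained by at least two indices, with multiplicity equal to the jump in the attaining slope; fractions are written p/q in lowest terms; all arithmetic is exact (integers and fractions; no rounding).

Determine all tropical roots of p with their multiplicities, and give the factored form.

hull edge (i=0, c=6) to (i=3, c=2): slope -4/3, span 3
hull edge (i=3, c=2) to (i=5, c=-3): slope -5/2, span 2
Factored form: p(x) = -3 ⊗ (x ⊕ 4/3) ⊗ (x ⊕ 4/3) ⊗ (x ⊕ 4/3) ⊗ (x ⊕ 5/2) ⊗ (x ⊕ 5/2)
Answer: roots = 4/3 (mult 3), 5/2 (mult 2)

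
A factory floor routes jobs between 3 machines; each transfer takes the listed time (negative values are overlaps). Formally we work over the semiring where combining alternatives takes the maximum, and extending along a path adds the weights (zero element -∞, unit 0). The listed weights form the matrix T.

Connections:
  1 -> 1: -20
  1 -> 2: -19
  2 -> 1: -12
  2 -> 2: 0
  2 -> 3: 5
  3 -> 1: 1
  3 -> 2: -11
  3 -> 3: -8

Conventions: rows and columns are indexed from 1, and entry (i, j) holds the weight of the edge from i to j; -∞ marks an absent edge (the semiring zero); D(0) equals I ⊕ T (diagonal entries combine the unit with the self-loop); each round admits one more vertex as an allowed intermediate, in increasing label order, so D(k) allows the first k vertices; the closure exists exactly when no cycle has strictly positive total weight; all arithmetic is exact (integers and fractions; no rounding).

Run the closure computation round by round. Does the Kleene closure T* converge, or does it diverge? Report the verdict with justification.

D(0):
  [0, -19, -∞]
  [-12, 0, 5]
  [1, -11, 0]
D(1):
  [0, -19, -∞]
  [-12, 0, 5]
  [1, -11, 0]
D(2):
  [0, -19, -14]
  [-12, 0, 5]
  [1, -11, 0]
D(3):
  [0, -19, -14]
  [6, 0, 5]
  [1, -11, 0]
Key observation: every diagonal entry stays at the unit through all rounds, so no improving cycle exists.
Answer: CONVERGES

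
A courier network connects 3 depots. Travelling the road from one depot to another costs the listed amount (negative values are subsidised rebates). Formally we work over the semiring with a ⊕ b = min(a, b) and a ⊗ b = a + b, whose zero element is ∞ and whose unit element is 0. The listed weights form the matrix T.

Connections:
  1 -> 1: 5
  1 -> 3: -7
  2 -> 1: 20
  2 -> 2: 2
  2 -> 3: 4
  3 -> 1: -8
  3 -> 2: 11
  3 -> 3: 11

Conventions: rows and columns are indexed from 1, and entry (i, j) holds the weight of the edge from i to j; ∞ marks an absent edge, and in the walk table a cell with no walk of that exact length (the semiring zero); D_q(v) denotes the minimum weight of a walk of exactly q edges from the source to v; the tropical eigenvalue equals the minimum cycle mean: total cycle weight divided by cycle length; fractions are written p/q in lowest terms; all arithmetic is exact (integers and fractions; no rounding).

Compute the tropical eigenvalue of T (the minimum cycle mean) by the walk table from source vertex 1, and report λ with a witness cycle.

q=0: [0, ∞, ∞]
q=1: [5, ∞, -7]
q=2: [-15, 4, -2]
q=3: [-10, 6, -22]
Optimal cycle mean attained by: cycle 1->3->1, total (-7) + (-8), length 2.
Answer: λ = -15/2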